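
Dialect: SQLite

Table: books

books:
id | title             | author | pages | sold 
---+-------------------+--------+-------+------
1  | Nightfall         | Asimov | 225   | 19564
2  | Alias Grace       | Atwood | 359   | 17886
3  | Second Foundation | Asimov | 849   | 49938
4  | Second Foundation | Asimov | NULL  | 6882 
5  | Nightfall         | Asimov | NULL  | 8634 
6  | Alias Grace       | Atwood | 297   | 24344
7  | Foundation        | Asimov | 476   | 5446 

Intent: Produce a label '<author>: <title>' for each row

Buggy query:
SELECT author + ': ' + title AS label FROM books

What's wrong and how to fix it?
Bug: SQLite uses || for string concatenation; + coerces text to numbers (yielding 0)

Fix: Use the || operator for string concatenation

Corrected query:
SELECT author || ': ' || title AS label FROM books

Result:
label                    
-------------------------
Asimov: Nightfall        
Atwood: Alias Grace      
Asimov: Second Foundation
Asimov: Second Foundation
Asimov: Nightfall        
Atwood: Alias Grace      
Asimov: Foundation       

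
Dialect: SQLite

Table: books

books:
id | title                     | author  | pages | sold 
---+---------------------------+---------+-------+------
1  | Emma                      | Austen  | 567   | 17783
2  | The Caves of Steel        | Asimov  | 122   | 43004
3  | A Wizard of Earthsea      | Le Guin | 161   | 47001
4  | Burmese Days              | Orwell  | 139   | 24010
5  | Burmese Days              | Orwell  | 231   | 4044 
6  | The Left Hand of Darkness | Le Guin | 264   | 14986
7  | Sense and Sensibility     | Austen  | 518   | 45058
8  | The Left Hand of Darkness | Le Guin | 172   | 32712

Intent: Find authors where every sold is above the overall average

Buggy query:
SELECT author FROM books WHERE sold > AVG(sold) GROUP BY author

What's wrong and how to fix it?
Bug: WHERE evaluates per row before aggregation, so AVG() is unavailable

Fix: Use a subquery for AVG and a HAVING MIN(...) filter so the condition holds for every row in the group

Corrected query:
SELECT author FROM books GROUP BY author HAVING MIN(sold) > (SELECT AVG(sold) FROM books)

Result:
author
------
Asimov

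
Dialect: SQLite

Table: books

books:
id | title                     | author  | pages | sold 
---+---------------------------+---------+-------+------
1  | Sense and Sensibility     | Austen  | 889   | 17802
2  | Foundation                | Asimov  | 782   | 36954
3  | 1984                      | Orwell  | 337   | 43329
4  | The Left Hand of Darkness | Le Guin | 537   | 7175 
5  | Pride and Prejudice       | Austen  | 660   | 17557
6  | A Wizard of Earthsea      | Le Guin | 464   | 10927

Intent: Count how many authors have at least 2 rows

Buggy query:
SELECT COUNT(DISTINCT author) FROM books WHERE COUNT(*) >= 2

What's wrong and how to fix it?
Bug: WHERE filters individual rows, not groups, so a group-level COUNT is invalid there

Fix: Use a subquery that GROUPs and filters with HAVING, then count its rows

Corrected query:
SELECT COUNT(*) FROM (SELECT author FROM books GROUP BY author HAVING COUNT(*) >= 2)

Result:
COUNT(*)
--------
2       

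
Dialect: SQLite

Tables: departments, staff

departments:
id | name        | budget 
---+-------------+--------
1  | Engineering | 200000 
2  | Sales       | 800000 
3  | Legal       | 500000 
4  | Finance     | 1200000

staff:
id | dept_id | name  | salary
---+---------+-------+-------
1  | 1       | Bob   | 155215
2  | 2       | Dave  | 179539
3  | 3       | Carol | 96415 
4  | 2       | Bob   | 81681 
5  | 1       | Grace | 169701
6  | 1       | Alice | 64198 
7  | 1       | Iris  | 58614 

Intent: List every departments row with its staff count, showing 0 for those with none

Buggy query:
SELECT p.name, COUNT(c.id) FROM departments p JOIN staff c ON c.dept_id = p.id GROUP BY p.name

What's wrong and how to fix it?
Bug: INNER JOIN drops departments rows that have no matching staff rows

Fix: Switch to LEFT JOIN to retain unmatched parent rows

Corrected query:
SELECT p.name, COUNT(c.id) FROM departments p LEFT JOIN staff c ON c.dept_id = p.id GROUP BY p.name

Result:
name        | COUNT(c.id)
------------+------------
Engineering | 4          
Finance     | 0          
Legal       | 1          
Sales       | 2          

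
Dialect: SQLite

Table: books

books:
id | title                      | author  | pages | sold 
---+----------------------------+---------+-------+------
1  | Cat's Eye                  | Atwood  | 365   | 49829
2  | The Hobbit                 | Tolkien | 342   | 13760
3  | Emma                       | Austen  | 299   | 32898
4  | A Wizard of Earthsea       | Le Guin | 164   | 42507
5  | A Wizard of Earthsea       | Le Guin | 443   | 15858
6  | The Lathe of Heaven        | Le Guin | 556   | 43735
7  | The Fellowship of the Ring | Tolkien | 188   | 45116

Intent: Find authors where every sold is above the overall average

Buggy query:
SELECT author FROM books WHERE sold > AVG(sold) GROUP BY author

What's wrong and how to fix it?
Bug: WHERE evaluates per row before aggregation, so AVG() is unavailable

Fix: Compute the overall average in a scalar subquery and compare each group's MIN against it in HAVING

Corrected query:
SELECT author FROM books GROUP BY author HAVING MIN(sold) > (SELECT AVG(sold) FROM books)

Result:
author
------
Atwood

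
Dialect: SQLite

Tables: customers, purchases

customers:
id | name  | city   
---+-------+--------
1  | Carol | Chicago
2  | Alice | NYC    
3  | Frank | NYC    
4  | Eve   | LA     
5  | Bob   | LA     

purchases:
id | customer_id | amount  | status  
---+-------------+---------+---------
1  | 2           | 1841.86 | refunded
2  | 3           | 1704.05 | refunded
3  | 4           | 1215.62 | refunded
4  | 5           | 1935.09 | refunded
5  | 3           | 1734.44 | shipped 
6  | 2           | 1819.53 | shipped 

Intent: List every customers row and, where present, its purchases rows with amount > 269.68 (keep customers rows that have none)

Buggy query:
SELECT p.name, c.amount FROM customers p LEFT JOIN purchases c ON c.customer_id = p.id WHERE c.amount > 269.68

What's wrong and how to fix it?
Bug: A WHERE condition on the right-hand table after LEFT JOIN drops unmatched parents

Fix: Put 'c.amount > 269.68' in the JOIN's ON clause instead of WHERE

Corrected query:
SELECT p.name, c.amount FROM customers p LEFT JOIN purchases c ON c.customer_id = p.id AND c.amount > 269.68

Result:
name  | amount 
------+--------
Carol | NULL   
Alice | 1819.53
Alice | 1841.86
Frank | 1704.05
Frank | 1734.44
Eve   | 1215.62
Bob   | 1935.09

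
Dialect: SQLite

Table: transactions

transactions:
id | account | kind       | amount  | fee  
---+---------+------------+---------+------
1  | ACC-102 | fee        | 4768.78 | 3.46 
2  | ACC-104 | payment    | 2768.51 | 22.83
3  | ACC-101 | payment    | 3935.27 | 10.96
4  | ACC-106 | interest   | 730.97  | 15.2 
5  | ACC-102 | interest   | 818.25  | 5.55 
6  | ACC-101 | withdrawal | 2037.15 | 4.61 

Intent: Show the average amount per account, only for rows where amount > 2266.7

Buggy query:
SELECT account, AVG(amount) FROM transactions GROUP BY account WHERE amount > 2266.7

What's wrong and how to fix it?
Bug: Row-level WHERE must come before GROUP BY in the clause order

Fix: Move the WHERE clause before GROUP BY

Corrected query:
SELECT account, AVG(amount) FROM transactions WHERE amount > 2266.7 GROUP BY account

Result:
account | AVG(amount)
--------+------------
ACC-101 | 3935.27    
ACC-102 | 4768.78    
ACC-104 | 2768.51    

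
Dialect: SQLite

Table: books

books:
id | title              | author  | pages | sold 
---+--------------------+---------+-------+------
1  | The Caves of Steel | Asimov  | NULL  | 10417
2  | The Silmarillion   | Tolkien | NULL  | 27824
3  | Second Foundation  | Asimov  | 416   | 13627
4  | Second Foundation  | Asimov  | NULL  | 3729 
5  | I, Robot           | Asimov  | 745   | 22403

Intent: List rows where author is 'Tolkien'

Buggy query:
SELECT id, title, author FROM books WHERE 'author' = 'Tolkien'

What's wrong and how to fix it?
Bug: Single quotes denote string literals in SQL; the column name is being compared as a constant string

Fix: Reference the column as author without single quotes

Corrected query:
SELECT id, title, author FROM books WHERE author = 'Tolkien'

Result:
id | title            | author 
---+------------------+--------
2  | The Silmarillion | Tolkien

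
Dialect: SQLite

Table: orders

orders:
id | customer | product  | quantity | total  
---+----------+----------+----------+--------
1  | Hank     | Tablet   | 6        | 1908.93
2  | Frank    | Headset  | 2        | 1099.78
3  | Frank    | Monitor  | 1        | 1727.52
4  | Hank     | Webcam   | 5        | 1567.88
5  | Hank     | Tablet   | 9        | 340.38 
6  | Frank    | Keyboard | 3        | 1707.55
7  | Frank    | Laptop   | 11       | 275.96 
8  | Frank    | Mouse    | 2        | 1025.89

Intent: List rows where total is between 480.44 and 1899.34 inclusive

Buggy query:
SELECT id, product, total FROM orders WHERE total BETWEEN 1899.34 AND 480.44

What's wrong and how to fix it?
Bug: BETWEEN expects the lower bound first; with 1899.34 AND 480.44 the range is empty

Fix: Swap the bounds so the smaller value comes first

Corrected query:
SELECT id, product, total FROM orders WHERE total BETWEEN 480.44 AND 1899.34

Result:
id | product  | total  
---+----------+--------
2  | Headset  | 1099.78
3  | Monitor  | 1727.52
4  | Webcam   | 1567.88
6  | Keyboard | 1707.55
8  | Mouse    | 1025.89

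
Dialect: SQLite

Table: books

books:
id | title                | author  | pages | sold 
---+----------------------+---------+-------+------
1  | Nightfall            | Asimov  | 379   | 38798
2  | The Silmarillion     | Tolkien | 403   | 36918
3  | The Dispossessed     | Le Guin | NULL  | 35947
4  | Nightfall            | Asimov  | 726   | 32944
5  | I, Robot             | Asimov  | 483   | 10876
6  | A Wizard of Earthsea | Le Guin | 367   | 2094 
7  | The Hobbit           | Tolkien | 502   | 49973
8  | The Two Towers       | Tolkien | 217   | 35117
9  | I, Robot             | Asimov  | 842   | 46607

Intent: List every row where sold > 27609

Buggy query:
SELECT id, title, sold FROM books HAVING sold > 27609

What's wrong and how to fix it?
Bug: HAVING filters the output of aggregation, but this query has no GROUP BY and no aggregate functions, so SQLite rejects it (HAVING clause on a non-aggregate query); the condition here is per row

Fix: Replace HAVING with WHERE since the condition applies to individual rows

Corrected query:
SELECT id, title, sold FROM books WHERE sold > 27609

Result:
id | title            | sold 
---+------------------+------
1  | Nightfall        | 38798
2  | The Silmarillion | 36918
3  | The Dispossessed | 35947
4  | Nightfall        | 32944
7  | The Hobbit       | 49973
8  | The Two Towers   | 35117
9  | I, Robot         | 46607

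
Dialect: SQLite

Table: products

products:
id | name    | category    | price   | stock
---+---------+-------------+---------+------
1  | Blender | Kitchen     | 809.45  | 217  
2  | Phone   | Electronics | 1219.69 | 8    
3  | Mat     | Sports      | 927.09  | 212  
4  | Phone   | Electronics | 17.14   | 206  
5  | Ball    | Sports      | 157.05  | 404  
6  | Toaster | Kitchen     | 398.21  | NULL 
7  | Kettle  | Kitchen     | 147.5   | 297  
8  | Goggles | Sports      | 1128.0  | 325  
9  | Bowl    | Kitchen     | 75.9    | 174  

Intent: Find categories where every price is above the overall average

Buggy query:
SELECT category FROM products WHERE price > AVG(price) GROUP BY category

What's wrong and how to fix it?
Bug: WHERE evaluates per row before aggregation, so AVG() is unavailable

Fix: Use a subquery for AVG and a HAVING MIN(...) filter so the condition holds for every row in the group

Corrected query:
SELECT category FROM products GROUP BY category HAVING MIN(price) > (SELECT AVG(price) FROM products)

Result:
(no rows)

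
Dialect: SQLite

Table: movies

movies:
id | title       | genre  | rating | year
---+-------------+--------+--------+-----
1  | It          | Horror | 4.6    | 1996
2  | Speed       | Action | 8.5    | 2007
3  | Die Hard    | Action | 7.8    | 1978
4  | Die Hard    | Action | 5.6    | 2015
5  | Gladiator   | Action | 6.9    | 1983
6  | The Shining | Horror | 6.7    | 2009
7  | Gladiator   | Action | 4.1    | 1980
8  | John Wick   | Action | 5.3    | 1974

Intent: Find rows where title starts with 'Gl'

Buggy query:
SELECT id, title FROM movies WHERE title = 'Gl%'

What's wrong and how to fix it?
Bug: '=' compares the literal string including the % character; pattern matching needs LIKE

Fix: Replace '=' with LIKE so 'Gl%' is treated as a pattern

Corrected query:
SELECT id, title FROM movies WHERE title LIKE 'Gl%'

Result:
id | title    
---+----------
5  | Gladiator
7  | Gladiator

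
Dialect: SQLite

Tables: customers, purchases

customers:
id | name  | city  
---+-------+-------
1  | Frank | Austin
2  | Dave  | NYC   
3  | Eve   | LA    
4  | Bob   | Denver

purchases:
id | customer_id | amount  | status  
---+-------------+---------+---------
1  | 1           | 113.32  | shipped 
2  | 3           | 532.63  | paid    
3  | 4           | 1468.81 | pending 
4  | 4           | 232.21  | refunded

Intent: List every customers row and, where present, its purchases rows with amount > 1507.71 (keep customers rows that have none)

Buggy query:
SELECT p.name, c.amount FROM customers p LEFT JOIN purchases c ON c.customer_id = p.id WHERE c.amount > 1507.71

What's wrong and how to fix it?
Bug: A WHERE condition on the right-hand table after LEFT JOIN drops unmatched parents

Fix: Put 'c.amount > 1507.71' in the JOIN's ON clause instead of WHERE

Corrected query:
SELECT p.name, c.amount FROM customers p LEFT JOIN purchases c ON c.customer_id = p.id AND c.amount > 1507.71

Result:
name  | amount
------+-------
Frank | NULL  
Dave  | NULL  
Eve   | NULL  
Bob   | NULL  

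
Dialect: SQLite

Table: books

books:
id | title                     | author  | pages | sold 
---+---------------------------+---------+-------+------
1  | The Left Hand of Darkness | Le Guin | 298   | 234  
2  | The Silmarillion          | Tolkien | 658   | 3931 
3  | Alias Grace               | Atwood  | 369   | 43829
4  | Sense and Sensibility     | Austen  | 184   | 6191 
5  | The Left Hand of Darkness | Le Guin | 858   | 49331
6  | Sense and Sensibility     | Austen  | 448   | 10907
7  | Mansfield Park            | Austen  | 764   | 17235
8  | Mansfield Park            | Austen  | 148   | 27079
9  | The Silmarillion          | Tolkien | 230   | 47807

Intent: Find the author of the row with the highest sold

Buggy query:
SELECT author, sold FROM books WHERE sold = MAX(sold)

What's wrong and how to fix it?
Bug: MAX(sold) is an aggregate and cannot be used directly in WHERE

Fix: Use a subquery: WHERE sold = (SELECT MAX(sold) FROM books)

Corrected query:
SELECT author, sold FROM books WHERE sold = (SELECT MAX(sold) FROM books)

Result:
author  | sold 
--------+------
Le Guin | 49331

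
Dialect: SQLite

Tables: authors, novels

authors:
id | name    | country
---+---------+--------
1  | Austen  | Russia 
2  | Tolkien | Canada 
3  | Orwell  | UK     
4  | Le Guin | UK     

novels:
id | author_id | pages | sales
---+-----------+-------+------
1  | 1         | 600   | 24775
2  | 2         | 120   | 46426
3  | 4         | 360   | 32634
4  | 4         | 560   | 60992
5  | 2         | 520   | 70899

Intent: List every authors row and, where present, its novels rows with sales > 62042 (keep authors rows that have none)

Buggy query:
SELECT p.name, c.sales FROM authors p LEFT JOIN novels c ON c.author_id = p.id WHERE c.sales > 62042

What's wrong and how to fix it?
Bug: A WHERE condition on the right-hand table after LEFT JOIN drops unmatched parents

Fix: Put 'c.sales > 62042' in the JOIN's ON clause instead of WHERE

Corrected query:
SELECT p.name, c.sales FROM authors p LEFT JOIN novels c ON c.author_id = p.id AND c.sales > 62042

Result:
name    | sales
--------+------
Austen  | NULL 
Tolkien | 70899
Orwell  | NULL 
Le Guin | NULL 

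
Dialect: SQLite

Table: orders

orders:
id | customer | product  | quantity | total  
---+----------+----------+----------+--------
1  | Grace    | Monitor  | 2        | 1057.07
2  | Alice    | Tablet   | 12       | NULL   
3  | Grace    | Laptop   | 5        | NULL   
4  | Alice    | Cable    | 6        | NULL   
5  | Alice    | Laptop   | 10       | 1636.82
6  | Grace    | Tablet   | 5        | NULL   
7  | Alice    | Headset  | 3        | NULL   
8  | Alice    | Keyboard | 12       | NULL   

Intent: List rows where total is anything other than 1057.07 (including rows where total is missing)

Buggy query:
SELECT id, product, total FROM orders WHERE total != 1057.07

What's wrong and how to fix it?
Bug: 'total != 1057.07' is unknown when total is NULL, so NULL rows are silently excluded

Fix: Handle NULL separately with IS NULL alongside the inequality

Corrected query:
SELECT id, product, total FROM orders WHERE total != 1057.07 OR total IS NULL

Result:
id | product  | total  
---+----------+--------
2  | Tablet   | NULL   
3  | Laptop   | NULL   
4  | Cable    | NULL   
5  | Laptop   | 1636.82
6  | Tablet   | NULL   
7  | Headset  | NULL   
8  | Keyboard | NULL   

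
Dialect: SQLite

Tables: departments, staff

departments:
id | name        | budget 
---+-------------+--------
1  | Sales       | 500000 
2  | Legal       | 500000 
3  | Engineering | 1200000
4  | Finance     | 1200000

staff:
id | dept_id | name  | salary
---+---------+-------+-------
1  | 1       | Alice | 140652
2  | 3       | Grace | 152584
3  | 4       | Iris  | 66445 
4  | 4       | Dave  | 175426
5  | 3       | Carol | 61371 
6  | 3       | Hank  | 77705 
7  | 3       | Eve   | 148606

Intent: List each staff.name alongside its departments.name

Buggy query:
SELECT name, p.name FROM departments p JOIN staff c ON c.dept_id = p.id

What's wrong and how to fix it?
Bug: Both tables have a 'name' column; the unqualified reference is ambiguous

Fix: Qualify the column with its table alias (c.name)

Corrected query:
SELECT c.name, p.name FROM departments p JOIN staff c ON c.dept_id = p.id

Result:
name  | name       
------+------------
Alice | Sales      
Grace | Engineering
Iris  | Finance    
Dave  | Finance    
Carol | Engineering
Hank  | Engineering
Eve   | Engineering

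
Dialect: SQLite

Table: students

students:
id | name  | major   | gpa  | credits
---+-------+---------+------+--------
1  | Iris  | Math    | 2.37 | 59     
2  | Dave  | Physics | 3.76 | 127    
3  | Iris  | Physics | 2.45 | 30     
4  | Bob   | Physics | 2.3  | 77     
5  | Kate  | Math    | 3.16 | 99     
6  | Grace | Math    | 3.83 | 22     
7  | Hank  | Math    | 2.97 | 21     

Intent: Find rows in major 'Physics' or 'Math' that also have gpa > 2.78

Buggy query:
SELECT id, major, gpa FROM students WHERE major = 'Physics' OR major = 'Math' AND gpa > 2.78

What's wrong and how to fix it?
Bug: Without parentheses, AND is evaluated before OR, so the gpa filter only applies to the 'Math' branch

Fix: Group the OR with parentheses (or use IN), then AND the threshold

Corrected query:
SELECT id, major, gpa FROM students WHERE (major = 'Physics' OR major = 'Math') AND gpa > 2.78

Result:
id | major   | gpa 
---+---------+-----
2  | Physics | 3.76
5  | Math    | 3.16
6  | Math    | 3.83
7  | Math    | 2.97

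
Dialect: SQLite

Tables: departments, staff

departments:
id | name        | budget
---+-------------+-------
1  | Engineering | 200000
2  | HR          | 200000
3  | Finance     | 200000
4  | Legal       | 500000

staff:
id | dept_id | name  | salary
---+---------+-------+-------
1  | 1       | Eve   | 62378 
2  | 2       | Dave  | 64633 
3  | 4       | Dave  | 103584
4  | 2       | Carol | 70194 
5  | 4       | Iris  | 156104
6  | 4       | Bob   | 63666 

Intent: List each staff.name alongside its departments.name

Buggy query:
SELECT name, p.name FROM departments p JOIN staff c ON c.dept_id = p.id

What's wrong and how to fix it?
Bug: Both tables have a 'name' column; the unqualified reference is ambiguous

Fix: Prefix ambiguous columns with the table alias

Corrected query:
SELECT c.name, p.name FROM departments p JOIN staff c ON c.dept_id = p.id

Result:
name  | name       
------+------------
Eve   | Engineering
Dave  | HR         
Dave  | Legal      
Carol | HR         
Iris  | Legal      
Bob   | Legal      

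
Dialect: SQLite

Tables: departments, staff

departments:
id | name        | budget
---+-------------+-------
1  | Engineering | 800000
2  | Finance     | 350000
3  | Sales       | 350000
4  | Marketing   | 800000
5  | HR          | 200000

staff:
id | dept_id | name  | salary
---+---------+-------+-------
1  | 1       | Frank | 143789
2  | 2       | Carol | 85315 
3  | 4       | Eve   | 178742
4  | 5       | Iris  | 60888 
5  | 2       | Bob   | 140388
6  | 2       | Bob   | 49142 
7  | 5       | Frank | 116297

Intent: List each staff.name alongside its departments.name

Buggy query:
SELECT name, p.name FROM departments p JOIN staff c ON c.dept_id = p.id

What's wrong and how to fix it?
Bug: Both tables have a 'name' column; the unqualified reference is ambiguous

Fix: Qualify the column with its table alias (c.name)

Corrected query:
SELECT c.name, p.name FROM departments p JOIN staff c ON c.dept_id = p.id

Result:
name  | name       
------+------------
Frank | Engineering
Carol | Finance    
Eve   | Marketing  
Iris  | HR         
Bob   | Finance    
Bob   | Finance    
Frank | HR         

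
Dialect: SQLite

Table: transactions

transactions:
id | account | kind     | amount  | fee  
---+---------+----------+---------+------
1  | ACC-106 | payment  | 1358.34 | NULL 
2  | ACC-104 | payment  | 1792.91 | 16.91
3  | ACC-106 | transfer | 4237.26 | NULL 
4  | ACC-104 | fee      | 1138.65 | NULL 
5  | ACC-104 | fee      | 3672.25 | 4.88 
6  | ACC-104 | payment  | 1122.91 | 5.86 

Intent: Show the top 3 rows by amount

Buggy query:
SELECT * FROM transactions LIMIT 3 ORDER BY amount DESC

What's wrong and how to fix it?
Bug: ORDER BY cannot follow LIMIT; LIMIT is the final clause

Fix: Sort with ORDER BY, then apply LIMIT

Corrected query:
SELECT * FROM transactions ORDER BY amount DESC LIMIT 3

Result:
id | account | kind     | amount  | fee  
---+---------+----------+---------+------
3  | ACC-106 | transfer | 4237.26 | NULL 
5  | ACC-104 | fee      | 3672.25 | 4.88 
2  | ACC-104 | payment  | 1792.91 | 16.91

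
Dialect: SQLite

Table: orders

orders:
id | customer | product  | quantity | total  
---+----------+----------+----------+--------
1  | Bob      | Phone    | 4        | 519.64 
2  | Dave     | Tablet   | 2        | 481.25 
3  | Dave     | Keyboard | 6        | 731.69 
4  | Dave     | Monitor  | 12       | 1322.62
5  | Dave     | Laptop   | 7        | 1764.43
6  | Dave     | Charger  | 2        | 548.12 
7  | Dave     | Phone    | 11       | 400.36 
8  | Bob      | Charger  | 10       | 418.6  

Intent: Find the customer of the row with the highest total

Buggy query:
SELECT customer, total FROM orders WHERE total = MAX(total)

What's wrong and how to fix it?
Bug: WHERE is evaluated per row; an aggregate over the whole table isn't defined there

Fix: Use a subquery: WHERE total = (SELECT MAX(total) FROM orders)

Corrected query:
SELECT customer, total FROM orders WHERE total = (SELECT MAX(total) FROM orders)

Result:
customer | total  
---------+--------
Dave     | 1764.43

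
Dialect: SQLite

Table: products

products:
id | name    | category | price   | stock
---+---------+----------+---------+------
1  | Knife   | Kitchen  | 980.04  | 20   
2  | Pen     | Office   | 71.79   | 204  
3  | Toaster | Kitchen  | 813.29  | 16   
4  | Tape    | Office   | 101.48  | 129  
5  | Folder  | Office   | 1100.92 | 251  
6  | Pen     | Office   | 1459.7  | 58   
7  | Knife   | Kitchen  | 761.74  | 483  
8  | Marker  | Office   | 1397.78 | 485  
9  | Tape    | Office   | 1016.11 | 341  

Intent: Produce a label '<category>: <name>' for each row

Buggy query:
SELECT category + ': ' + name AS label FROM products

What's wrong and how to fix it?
Bug: '+' is numeric addition; on text columns SQLite converts them to 0 instead of concatenating

Fix: Use the || operator for string concatenation

Corrected query:
SELECT category || ': ' || name AS label FROM products

Result:
label           
----------------
Kitchen: Knife  
Office: Pen     
Kitchen: Toaster
Office: Tape    
Office: Folder  
Office: Pen     
Kitchen: Knife  
Office: Marker  
Office: Tape    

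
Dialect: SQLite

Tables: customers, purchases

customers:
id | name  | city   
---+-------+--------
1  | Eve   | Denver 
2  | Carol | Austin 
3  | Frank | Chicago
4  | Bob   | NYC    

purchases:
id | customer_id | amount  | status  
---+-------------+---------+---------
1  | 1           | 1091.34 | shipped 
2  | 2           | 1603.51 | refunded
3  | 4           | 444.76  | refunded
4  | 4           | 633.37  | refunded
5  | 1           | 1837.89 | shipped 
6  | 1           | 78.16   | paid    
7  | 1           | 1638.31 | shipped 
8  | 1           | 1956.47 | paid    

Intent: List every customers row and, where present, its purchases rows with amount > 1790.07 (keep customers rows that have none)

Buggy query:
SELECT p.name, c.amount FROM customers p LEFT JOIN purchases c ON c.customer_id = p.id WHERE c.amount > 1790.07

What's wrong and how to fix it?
Bug: A WHERE condition on the right-hand table after LEFT JOIN drops unmatched parents

Fix: Put 'c.amount > 1790.07' in the JOIN's ON clause instead of WHERE

Corrected query:
SELECT p.name, c.amount FROM customers p LEFT JOIN purchases c ON c.customer_id = p.id AND c.amount > 1790.07

Result:
name  | amount 
------+--------
Eve   | 1837.89
Eve   | 1956.47
Carol | NULL   
Frank | NULL   
Bob   | NULL   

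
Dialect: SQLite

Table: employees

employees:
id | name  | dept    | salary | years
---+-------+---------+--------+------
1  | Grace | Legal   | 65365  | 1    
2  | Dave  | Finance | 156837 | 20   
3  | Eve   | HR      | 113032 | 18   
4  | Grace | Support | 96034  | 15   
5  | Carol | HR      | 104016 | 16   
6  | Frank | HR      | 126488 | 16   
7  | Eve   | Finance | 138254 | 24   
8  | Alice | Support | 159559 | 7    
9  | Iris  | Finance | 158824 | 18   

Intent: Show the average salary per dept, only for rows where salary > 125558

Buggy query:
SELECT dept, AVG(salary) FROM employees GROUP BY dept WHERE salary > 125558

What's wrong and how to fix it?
Bug: WHERE cannot follow GROUP BY

Fix: Move the WHERE clause before GROUP BY

Corrected query:
SELECT dept, AVG(salary) FROM employees WHERE salary > 125558 GROUP BY dept

Result:
dept    | AVG(salary)
--------+------------
Finance | 151305     
HR      | 126488     
Support | 159559     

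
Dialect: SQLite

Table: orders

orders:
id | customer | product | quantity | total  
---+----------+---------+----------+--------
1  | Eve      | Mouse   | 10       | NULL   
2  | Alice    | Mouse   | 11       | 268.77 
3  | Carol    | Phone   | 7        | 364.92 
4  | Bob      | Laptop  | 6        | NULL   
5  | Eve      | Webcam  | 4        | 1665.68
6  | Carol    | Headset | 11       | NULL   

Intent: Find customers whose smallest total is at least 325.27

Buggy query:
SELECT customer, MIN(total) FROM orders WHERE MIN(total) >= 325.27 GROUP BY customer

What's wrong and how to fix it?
Bug: Aggregates like MIN are computed per group after WHERE runs

Fix: Use HAVING for the per-group MIN condition

Corrected query:
SELECT customer, MIN(total) FROM orders GROUP BY customer HAVING MIN(total) >= 325.27

Result:
customer | MIN(total)
---------+-----------
Carol    | 364.92    
Eve      | 1665.68   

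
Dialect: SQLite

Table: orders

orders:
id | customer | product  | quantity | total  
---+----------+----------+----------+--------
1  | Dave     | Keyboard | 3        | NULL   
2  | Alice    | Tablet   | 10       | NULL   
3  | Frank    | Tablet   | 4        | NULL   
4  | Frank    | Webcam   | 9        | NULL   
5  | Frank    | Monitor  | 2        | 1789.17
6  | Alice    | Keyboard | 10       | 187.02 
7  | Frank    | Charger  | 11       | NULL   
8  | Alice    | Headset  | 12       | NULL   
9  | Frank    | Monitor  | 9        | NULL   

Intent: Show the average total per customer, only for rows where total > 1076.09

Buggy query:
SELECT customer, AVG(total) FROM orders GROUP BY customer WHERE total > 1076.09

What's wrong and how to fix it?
Bug: WHERE cannot follow GROUP BY

Fix: Place WHERE between FROM and GROUP BY

Corrected query:
SELECT customer, AVG(total) FROM orders WHERE total > 1076.09 GROUP BY customer

Result:
customer | AVG(total)
---------+-----------
Frank    | 1789.17   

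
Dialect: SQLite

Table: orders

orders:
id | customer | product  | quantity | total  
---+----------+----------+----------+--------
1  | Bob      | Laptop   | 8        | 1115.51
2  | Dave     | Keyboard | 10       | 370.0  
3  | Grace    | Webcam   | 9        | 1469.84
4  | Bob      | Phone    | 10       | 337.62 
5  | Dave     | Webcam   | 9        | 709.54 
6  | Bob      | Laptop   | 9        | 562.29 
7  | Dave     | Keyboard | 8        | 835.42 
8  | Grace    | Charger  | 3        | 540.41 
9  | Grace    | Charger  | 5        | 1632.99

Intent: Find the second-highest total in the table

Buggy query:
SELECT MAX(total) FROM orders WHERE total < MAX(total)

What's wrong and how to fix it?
Bug: The inner MAX is an aggregate inside WHERE, which is not allowed

Fix: Compute the overall MAX in a subquery, then take MAX of rows below it

Corrected query:
SELECT MAX(total) FROM orders WHERE total < (SELECT MAX(total) FROM orders)

Result:
MAX(total)
----------
1469.84   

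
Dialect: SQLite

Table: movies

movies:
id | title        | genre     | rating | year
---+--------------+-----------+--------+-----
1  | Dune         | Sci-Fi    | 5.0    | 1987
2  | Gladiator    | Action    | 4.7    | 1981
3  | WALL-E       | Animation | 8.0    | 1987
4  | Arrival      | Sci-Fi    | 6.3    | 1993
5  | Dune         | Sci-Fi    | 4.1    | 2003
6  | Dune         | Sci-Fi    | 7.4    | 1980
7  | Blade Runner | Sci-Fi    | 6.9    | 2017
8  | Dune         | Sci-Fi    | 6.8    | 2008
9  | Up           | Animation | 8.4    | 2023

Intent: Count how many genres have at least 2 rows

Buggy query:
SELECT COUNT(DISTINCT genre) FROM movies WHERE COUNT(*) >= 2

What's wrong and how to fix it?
Bug: COUNT(*) cannot appear in WHERE; the per-group count doesn't exist yet

Fix: Group first with HAVING COUNT(*) >= 2, then COUNT the resulting groups

Corrected query:
SELECT COUNT(*) FROM (SELECT genre FROM movies GROUP BY genre HAVING COUNT(*) >= 2)

Result:
COUNT(*)
--------
2       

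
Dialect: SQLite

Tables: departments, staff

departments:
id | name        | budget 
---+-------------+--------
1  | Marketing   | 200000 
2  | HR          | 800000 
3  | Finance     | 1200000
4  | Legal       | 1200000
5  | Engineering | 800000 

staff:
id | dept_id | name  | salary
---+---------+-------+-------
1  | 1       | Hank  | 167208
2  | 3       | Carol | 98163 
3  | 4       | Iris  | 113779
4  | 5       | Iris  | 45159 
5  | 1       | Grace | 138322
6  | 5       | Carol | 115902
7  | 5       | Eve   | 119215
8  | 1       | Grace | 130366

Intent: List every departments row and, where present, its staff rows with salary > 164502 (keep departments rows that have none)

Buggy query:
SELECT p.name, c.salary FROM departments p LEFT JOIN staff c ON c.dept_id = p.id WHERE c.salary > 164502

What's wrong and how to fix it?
Bug: Filtering c.salary in WHERE discards the NULL rows produced by LEFT JOIN, turning it into an inner join

Fix: Put 'c.salary > 164502' in the JOIN's ON clause instead of WHERE

Corrected query:
SELECT p.name, c.salary FROM departments p LEFT JOIN staff c ON c.dept_id = p.id AND c.salary > 164502

Result:
name        | salary
------------+-------
Marketing   | 167208
HR          | NULL  
Finance     | NULL  
Legal       | NULL  
Engineering | NULL  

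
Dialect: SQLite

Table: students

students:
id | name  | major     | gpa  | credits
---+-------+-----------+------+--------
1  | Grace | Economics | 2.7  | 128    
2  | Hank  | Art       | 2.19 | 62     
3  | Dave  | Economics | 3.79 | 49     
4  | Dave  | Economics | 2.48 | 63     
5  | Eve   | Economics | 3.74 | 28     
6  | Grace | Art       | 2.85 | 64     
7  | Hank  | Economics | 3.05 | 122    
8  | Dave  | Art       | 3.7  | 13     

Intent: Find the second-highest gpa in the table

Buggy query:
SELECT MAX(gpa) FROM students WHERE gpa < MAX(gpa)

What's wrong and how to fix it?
Bug: The inner MAX is an aggregate inside WHERE, which is not allowed

Fix: Compute the overall MAX in a subquery, then take MAX of rows below it

Corrected query:
SELECT MAX(gpa) FROM students WHERE gpa < (SELECT MAX(gpa) FROM students)

Result:
MAX(gpa)
--------
3.74    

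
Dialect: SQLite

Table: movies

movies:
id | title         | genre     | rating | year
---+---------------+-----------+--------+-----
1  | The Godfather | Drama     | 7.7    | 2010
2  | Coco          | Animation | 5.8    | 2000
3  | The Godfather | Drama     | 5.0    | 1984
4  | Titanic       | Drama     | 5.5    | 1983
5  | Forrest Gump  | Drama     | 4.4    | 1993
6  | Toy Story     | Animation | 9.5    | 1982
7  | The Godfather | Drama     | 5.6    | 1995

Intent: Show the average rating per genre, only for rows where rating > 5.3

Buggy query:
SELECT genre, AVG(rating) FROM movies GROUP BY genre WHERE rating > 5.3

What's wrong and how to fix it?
Bug: WHERE cannot follow GROUP BY

Fix: Place WHERE between FROM and GROUP BY

Corrected query:
SELECT genre, AVG(rating) FROM movies WHERE rating > 5.3 GROUP BY genre

Result:
genre     | AVG(rating)
----------+------------
Animation | 7.65       
Drama     | 6.266667   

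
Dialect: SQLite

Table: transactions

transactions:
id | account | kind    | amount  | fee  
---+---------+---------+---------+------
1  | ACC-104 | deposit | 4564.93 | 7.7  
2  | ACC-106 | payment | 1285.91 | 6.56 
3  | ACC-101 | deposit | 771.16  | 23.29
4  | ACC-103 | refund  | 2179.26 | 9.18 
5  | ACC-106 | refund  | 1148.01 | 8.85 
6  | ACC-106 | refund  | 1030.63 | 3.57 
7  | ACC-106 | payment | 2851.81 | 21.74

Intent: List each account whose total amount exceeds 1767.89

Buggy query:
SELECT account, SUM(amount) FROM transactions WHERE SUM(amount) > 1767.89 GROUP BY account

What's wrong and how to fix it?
Bug: Aggregate functions cannot appear in a WHERE clause

Fix: Move the aggregate condition to a HAVING clause

Corrected query:
SELECT account, SUM(amount) FROM transactions GROUP BY account HAVING SUM(amount) > 1767.89

Result:
account | SUM(amount)
--------+------------
ACC-103 | 2179.26    
ACC-104 | 4564.93    
ACC-106 | 6316.36    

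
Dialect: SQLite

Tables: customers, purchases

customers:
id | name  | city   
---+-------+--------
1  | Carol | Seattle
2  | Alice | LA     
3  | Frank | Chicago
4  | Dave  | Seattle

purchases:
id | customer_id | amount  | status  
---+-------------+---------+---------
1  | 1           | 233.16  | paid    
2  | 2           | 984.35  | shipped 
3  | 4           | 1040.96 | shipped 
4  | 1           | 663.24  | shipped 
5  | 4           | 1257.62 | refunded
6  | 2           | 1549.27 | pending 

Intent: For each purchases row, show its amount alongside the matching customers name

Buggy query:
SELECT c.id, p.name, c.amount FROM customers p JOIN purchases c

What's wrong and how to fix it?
Bug: JOIN with no ON clause produces a cartesian product; every purchases row pairs with every customers row

Fix: Add ON c.customer_id = p.id to the JOIN

Corrected query:
SELECT c.id, p.name, c.amount FROM customers p JOIN purchases c ON c.customer_id = p.id

Result:
id | name  | amount 
---+-------+--------
1  | Carol | 233.16 
2  | Alice | 984.35 
3  | Dave  | 1040.96
4  | Carol | 663.24 
5  | Dave  | 1257.62
6  | Alice | 1549.27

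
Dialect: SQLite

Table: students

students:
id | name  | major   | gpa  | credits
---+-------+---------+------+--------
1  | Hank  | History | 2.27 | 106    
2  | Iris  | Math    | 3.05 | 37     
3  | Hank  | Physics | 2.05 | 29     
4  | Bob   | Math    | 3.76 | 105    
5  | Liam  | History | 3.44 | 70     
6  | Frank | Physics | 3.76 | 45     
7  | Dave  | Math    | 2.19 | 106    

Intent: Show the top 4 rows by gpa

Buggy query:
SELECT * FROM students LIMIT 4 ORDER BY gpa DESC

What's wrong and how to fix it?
Bug: ORDER BY cannot follow LIMIT; LIMIT is the final clause

Fix: Sort with ORDER BY, then apply LIMIT

Corrected query:
SELECT * FROM students ORDER BY gpa DESC LIMIT 4

Result:
id | name  | major   | gpa  | credits
---+-------+---------+------+--------
4  | Bob   | Math    | 3.76 | 105    
6  | Frank | Physics | 3.76 | 45     
5  | Liam  | History | 3.44 | 70     
2  | Iris  | Math    | 3.05 | 37     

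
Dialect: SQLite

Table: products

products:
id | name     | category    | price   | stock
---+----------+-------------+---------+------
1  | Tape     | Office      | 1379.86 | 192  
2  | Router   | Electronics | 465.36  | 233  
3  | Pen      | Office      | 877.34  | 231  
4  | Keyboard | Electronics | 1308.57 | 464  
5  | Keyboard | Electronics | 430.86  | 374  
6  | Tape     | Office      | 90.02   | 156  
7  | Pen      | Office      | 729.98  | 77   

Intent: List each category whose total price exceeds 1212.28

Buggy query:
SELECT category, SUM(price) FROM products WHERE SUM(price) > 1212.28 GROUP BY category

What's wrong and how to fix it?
Bug: WHERE runs before GROUP BY, so aggregates aren't available there

Fix: Use HAVING (which filters groups after aggregation) instead of WHERE

Corrected query:
SELECT category, SUM(price) FROM products GROUP BY category HAVING SUM(price) > 1212.28

Result:
category    | SUM(price)
------------+-----------
Electronics | 2204.79   
Office      | 3077.2    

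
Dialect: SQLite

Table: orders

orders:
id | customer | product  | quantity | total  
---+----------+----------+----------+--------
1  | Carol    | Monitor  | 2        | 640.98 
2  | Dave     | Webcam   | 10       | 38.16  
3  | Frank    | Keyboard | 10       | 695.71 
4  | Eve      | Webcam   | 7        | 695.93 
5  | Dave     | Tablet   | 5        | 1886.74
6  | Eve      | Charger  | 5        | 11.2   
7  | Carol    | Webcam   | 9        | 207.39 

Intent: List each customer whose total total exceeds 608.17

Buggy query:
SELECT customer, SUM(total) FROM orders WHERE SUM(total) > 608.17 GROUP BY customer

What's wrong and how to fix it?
Bug: WHERE runs before GROUP BY, so aggregates aren't available there

Fix: Use HAVING (which filters groups after aggregation) instead of WHERE

Corrected query:
SELECT customer, SUM(total) FROM orders GROUP BY customer HAVING SUM(total) > 608.17

Result:
customer | SUM(total)
---------+-----------
Carol    | 848.37    
Dave     | 1924.9    
Eve      | 707.13    
Frank    | 695.71    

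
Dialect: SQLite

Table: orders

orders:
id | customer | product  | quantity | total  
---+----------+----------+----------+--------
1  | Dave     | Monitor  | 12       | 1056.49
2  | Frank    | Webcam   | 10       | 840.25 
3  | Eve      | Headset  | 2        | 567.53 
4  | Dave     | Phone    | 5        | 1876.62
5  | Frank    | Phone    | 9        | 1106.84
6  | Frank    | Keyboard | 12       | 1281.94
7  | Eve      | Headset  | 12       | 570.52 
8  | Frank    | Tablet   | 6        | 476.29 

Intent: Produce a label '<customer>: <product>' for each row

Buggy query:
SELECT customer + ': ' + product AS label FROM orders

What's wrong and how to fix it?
Bug: SQLite uses || for string concatenation; + coerces text to numbers (yielding 0)

Fix: Use the || operator for string concatenation

Corrected query:
SELECT customer || ': ' || product AS label FROM orders

Result:
label          
---------------
Dave: Monitor  
Frank: Webcam  
Eve: Headset   
Dave: Phone    
Frank: Phone   
Frank: Keyboard
Eve: Headset   
Frank: Tablet  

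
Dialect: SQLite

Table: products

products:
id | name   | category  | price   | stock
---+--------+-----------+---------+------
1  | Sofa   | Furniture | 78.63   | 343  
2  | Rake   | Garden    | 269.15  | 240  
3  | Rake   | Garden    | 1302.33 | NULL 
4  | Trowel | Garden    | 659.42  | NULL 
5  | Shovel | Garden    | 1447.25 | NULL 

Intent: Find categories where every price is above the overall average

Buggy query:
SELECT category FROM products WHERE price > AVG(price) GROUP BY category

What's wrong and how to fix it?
Bug: WHERE evaluates per row before aggregation, so AVG() is unavailable

Fix: Use a subquery for AVG and a HAVING MIN(...) filter so the condition holds for every row in the group

Corrected query:
SELECT category FROM products GROUP BY category HAVING MIN(price) > (SELECT AVG(price) FROM products)

Result:
(no rows)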